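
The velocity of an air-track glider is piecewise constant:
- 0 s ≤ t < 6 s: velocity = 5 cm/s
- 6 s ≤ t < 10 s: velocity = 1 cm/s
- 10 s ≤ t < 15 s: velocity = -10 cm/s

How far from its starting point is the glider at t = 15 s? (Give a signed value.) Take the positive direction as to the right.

Displacement is the signed area under the v-t curve.
0–6 s: 5 × 6 = 30 cm
6–10 s: 1 × 4 = 4 cm
10–15 s: -10 × 5 = -50 cm
Net displacement = -16 cm

-16 cm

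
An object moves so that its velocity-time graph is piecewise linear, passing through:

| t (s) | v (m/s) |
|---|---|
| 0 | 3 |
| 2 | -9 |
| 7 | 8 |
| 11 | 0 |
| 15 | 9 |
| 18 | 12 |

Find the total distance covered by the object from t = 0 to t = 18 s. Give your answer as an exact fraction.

3207/34 m

Total distance travelled is ∫|v| dt — sum the magnitudes of each area piece.
0–2 s: v = 0 at t = 0.5 s; triangle areas 0.75 + 6.75 = 7.5 m
2–7 s: v = 0 at t = 79/17 s; triangle areas 405/34 + 160/17 = 725/34 m
7–11 s: |½(8 + 0)(4)| = 16 m
11–15 s: |½(0 + 9)(4)| = 18 m
15–18 s: |½(9 + 12)(3)| = 31.5 m
Total distance = 3207/34 m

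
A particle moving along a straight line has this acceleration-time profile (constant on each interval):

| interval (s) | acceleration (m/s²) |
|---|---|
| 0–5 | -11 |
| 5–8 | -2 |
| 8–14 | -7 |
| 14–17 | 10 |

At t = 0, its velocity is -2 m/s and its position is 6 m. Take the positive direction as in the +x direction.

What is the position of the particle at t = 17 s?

-1095.5 m

On each constant-a segment, Δv = aΔt and Δx = v₀Δt + ½aΔt²; chain segment to segment.
0–5 s: v starts -2 m/s; Δx = -2·5 + ½·-11·5² = -147.5 m; v ends -57 m/s.
5–8 s: v starts -57 m/s; Δx = -57·3 + ½·-2·3² = -180 m; v ends -63 m/s.
8–14 s: v starts -63 m/s; Δx = -63·6 + ½·-7·6² = -504 m; v ends -105 m/s.
14–17 s: v starts -105 m/s; Δx = -105·3 + ½·10·3² = -270 m; v ends -75 m/s.
x(17) = 6 + Σ Δx = -1095.5 m.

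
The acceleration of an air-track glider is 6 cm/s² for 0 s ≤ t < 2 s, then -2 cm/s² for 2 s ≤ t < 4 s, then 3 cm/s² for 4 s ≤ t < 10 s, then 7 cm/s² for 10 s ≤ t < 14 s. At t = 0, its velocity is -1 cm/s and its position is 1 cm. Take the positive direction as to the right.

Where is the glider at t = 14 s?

281 cm

On each constant-a segment, Δv = aΔt and Δx = v₀Δt + ½aΔt²; chain segment to segment.
0–2 s: v starts -1 cm/s; Δx = -1·2 + ½·6·2² = 10 cm; v ends 11 cm/s.
2–4 s: v starts 11 cm/s; Δx = 11·2 + ½·-2·2² = 18 cm; v ends 7 cm/s.
4–10 s: v starts 7 cm/s; Δx = 7·6 + ½·3·6² = 96 cm; v ends 25 cm/s.
10–14 s: v starts 25 cm/s; Δx = 25·4 + ½·7·4² = 156 cm; v ends 53 cm/s.
x(14) = 1 + Σ Δx = 281 cm.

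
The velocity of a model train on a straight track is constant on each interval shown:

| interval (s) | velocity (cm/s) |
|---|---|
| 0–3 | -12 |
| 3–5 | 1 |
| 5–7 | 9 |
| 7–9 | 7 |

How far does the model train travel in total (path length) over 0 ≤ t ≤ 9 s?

70 cm

Total distance travelled is ∫|v| dt — sum the magnitudes of each area piece.
0–3 s: |-12| × 3 = 36 cm
3–5 s: |1| × 2 = 2 cm
5–7 s: |9| × 2 = 18 cm
7–9 s: |7| × 2 = 14 cm
Total distance = 70 cm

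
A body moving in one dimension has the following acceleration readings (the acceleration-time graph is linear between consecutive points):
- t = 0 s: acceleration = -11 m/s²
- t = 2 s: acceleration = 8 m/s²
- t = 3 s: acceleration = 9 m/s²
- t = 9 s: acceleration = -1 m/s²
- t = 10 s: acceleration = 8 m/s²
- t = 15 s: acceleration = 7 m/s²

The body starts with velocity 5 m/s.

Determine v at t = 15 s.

Δv equals the area under the a-t graph; then v = v₀ + Δv.
0–2 s: ½(-11 + 8)(2) = -3 m/s
2–3 s: ½(8 + 9)(1) = 8.5 m/s
3–9 s: ½(9 + -1)(6) = 24 m/s
9–10 s: ½(-1 + 8)(1) = 3.5 m/s
10–15 s: ½(8 + 7)(5) = 37.5 m/s
Δv = 70.5 m/s, so v(15) = 5 + (70.5) = 75.5 m/s.

75.5 m/s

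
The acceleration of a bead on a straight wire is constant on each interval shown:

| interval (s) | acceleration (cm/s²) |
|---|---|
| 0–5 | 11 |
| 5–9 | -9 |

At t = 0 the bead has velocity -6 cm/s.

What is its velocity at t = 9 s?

Δv equals the area under the a-t graph; then v = v₀ + Δv.
0–5 s: 11 × 5 = 55 cm/s
5–9 s: -9 × 4 = -36 cm/s
Δv = 19 cm/s, so v(9) = -6 + (19) = 13 cm/s.

13 cm/s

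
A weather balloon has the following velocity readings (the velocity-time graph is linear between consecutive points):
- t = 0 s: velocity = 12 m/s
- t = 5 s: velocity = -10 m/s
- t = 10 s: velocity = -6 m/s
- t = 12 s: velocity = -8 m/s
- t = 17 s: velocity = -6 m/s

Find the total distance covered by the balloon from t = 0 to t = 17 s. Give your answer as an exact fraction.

Total distance travelled is ∫|v| dt — sum the magnitudes of each area piece.
0–5 s: v = 0 at t = 30/11 s; triangle areas 180/11 + 125/11 = 305/11 m
5–10 s: |½(-10 + -6)(5)| = 40 m
10–12 s: |½(-6 + -8)(2)| = 14 m
12–17 s: |½(-8 + -6)(5)| = 35 m
Total distance = 1284/11 m

1284/11 m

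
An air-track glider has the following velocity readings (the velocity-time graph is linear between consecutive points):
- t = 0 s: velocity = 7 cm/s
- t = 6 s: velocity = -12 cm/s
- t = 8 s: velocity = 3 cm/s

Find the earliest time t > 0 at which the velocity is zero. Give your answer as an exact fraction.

t = 42/19 s

v changes sign on 0–6 s (from 7 to -12); the graph is linear there, so v = 0 at t = 0 + (-7)·(6 − 0)/(-12 − 7) = 42/19 s.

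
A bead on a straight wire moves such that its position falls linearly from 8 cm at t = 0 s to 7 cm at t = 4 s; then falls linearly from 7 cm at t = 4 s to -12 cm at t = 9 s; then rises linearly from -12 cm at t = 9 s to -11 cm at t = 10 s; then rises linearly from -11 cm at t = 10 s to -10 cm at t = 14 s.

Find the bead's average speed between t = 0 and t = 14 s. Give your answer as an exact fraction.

11/7 cm/s

Average speed = (total path length)/(elapsed time); on a piecewise-linear x-t graph the path length is Σ|Δx|.
0–4 s: |Δx| = |7 − 8| = 1 cm
4–9 s: |Δx| = |-12 − 7| = 19 cm
9–10 s: |Δx| = |-11 − -12| = 1 cm
10–14 s: |Δx| = |-10 − -11| = 1 cm
Total path = 22 cm; average speed = 22/14 = 11/7 cm/s.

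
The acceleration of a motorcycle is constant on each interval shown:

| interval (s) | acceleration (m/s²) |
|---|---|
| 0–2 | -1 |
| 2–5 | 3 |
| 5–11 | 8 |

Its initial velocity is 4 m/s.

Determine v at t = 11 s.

Δv equals the area under the a-t graph; then v = v₀ + Δv.
0–2 s: -1 × 2 = -2 m/s
2–5 s: 3 × 3 = 9 m/s
5–11 s: 8 × 6 = 48 m/s
Δv = 55 m/s, so v(11) = 4 + (55) = 59 m/s.

59 m/s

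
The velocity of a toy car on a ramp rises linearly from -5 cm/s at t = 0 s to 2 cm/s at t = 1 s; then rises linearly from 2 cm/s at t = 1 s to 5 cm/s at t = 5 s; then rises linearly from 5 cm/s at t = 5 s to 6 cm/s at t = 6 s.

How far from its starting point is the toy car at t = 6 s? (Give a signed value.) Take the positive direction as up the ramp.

18 cm

Displacement is the signed area under the v-t curve.
0–1 s: ½(-5 + 2)(1) = -1.5 cm
1–5 s: ½(2 + 5)(4) = 14 cm
5–6 s: ½(5 + 6)(1) = 5.5 cm
Net displacement = 18 cm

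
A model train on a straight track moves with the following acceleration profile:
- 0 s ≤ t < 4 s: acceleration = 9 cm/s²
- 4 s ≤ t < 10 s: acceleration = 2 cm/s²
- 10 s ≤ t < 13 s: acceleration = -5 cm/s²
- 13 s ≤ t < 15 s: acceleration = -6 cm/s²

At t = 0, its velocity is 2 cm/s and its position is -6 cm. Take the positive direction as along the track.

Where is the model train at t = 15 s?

523.5 cm

On each constant-a segment, Δv = aΔt and Δx = v₀Δt + ½aΔt²; chain segment to segment.
0–4 s: v starts 2 cm/s; Δx = 2·4 + ½·9·4² = 80 cm; v ends 38 cm/s.
4–10 s: v starts 38 cm/s; Δx = 38·6 + ½·2·6² = 264 cm; v ends 50 cm/s.
10–13 s: v starts 50 cm/s; Δx = 50·3 + ½·-5·3² = 127.5 cm; v ends 35 cm/s.
13–15 s: v starts 35 cm/s; Δx = 35·2 + ½·-6·2² = 58 cm; v ends 23 cm/s.
x(15) = -6 + Σ Δx = 523.5 cm.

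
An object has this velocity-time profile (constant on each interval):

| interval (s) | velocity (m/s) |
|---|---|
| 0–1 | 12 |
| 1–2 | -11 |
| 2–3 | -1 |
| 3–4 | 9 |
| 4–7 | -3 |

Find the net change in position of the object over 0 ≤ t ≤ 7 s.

0 m

Displacement is the signed area under the v-t curve.
0–1 s: 12 × 1 = 12 m
1–2 s: -11 × 1 = -11 m
2–3 s: -1 × 1 = -1 m
3–4 s: 9 × 1 = 9 m
4–7 s: -3 × 3 = -9 m
Net displacement = 0 m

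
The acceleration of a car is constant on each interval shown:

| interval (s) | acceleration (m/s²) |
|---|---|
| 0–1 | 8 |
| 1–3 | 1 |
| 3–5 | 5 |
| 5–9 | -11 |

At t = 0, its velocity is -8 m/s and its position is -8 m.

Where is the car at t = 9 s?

On each constant-a segment, Δv = aΔt and Δx = v₀Δt + ½aΔt²; chain segment to segment.
0–1 s: v starts -8 m/s; Δx = -8·1 + ½·8·1² = -4 m; v ends 0 m/s.
1–3 s: v starts 0 m/s; Δx = 0·2 + ½·1·2² = 2 m; v ends 2 m/s.
3–5 s: v starts 2 m/s; Δx = 2·2 + ½·5·2² = 14 m; v ends 12 m/s.
5–9 s: v starts 12 m/s; Δx = 12·4 + ½·-11·4² = -40 m; v ends -32 m/s.
x(9) = -8 + Σ Δx = -36 m.

-36 m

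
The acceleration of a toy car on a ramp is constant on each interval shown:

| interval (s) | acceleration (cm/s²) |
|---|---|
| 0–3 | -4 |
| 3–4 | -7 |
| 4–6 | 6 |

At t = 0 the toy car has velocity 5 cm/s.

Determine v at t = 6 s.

-2 cm/s

Δv equals the area under the a-t graph; then v = v₀ + Δv.
0–3 s: -4 × 3 = -12 cm/s
3–4 s: -7 × 1 = -7 cm/s
4–6 s: 6 × 2 = 12 cm/s
Δv = -7 cm/s, so v(6) = 5 + (-7) = -2 cm/s.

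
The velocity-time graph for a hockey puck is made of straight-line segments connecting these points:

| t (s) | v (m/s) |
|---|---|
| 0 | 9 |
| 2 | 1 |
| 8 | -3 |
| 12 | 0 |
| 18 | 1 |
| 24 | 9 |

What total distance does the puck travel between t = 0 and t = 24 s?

56.5 m

Distance (not displacement) is the total path length: add the absolute areas under v-t.
0–2 s: |½(9 + 1)(2)| = 10 m
2–8 s: v = 0 at t = 3.5 s; triangle areas 0.75 + 6.75 = 7.5 m
8–12 s: |½(-3 + 0)(4)| = 6 m
12–18 s: |½(0 + 1)(6)| = 3 m
18–24 s: |½(1 + 9)(6)| = 30 m
Total distance = 56.5 m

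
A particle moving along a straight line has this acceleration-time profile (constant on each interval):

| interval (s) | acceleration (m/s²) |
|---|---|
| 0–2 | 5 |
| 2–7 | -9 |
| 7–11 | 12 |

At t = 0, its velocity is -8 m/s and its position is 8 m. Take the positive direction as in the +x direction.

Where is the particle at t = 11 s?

-176.5 m

On each constant-a segment, Δv = aΔt and Δx = v₀Δt + ½aΔt²; chain segment to segment.
0–2 s: v starts -8 m/s; Δx = -8·2 + ½·5·2² = -6 m; v ends 2 m/s.
2–7 s: v starts 2 m/s; Δx = 2·5 + ½·-9·5² = -102.5 m; v ends -43 m/s.
7–11 s: v starts -43 m/s; Δx = -43·4 + ½·12·4² = -76 m; v ends 5 m/s.
x(11) = 8 + Σ Δx = -176.5 m.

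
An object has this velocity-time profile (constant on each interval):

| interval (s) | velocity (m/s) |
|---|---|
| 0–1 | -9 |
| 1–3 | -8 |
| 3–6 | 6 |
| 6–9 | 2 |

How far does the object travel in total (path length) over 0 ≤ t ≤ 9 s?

49 m

Total distance travelled is ∫|v| dt — sum the magnitudes of each area piece.
0–1 s: |-9| × 1 = 9 m
1–3 s: |-8| × 2 = 16 m
3–6 s: |6| × 3 = 18 m
6–9 s: |2| × 3 = 6 m
Total distance = 49 m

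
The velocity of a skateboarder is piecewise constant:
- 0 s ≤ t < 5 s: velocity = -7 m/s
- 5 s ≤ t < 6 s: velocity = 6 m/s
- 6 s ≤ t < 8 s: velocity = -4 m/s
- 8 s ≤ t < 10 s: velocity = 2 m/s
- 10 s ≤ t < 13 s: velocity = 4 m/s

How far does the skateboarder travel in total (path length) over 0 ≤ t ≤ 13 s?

65 m

Distance (not displacement) is the total path length: add the absolute areas under v-t.
0–5 s: |-7| × 5 = 35 m
5–6 s: |6| × 1 = 6 m
6–8 s: |-4| × 2 = 8 m
8–10 s: |2| × 2 = 4 m
10–13 s: |4| × 3 = 12 m
Total distance = 65 m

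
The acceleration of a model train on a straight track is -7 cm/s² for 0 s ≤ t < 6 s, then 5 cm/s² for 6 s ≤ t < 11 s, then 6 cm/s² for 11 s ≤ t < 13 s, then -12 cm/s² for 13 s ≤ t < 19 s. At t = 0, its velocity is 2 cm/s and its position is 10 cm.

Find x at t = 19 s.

On each constant-a segment, Δv = aΔt and Δx = v₀Δt + ½aΔt²; chain segment to segment.
0–6 s: v starts 2 cm/s; Δx = 2·6 + ½·-7·6² = -114 cm; v ends -40 cm/s.
6–11 s: v starts -40 cm/s; Δx = -40·5 + ½·5·5² = -137.5 cm; v ends -15 cm/s.
11–13 s: v starts -15 cm/s; Δx = -15·2 + ½·6·2² = -18 cm; v ends -3 cm/s.
13–19 s: v starts -3 cm/s; Δx = -3·6 + ½·-12·6² = -234 cm; v ends -75 cm/s.
x(19) = 10 + Σ Δx = -493.5 cm.

-493.5 cm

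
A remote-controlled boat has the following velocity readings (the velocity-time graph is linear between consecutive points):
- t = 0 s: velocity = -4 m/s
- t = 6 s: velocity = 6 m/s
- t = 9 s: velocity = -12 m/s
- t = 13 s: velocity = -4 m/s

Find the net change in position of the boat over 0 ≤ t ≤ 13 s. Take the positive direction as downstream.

Net displacement equals the area under the velocity-time graph (areas below the axis count negative).
0–6 s: ½(-4 + 6)(6) = 6 m
6–9 s: ½(6 + -12)(3) = -9 m
9–13 s: ½(-12 + -4)(4) = -32 m
Net displacement = -35 m

-35 m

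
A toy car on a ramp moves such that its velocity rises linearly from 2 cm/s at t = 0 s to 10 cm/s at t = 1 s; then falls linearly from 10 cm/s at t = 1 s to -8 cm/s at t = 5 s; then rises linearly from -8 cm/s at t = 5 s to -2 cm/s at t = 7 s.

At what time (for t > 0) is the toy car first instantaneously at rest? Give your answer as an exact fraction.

t = 29/9 s

v changes sign on 1–5 s (from 10 to -8); the graph is linear there, so v = 0 at t = 1 + (-10)·(5 − 1)/(-8 − 10) = 29/9 s.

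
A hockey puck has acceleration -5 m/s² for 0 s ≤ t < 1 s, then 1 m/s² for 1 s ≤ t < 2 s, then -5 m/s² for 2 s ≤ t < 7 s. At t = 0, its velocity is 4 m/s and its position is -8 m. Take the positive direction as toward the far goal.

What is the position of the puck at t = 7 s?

-69.5 m

On each constant-a segment, Δv = aΔt and Δx = v₀Δt + ½aΔt²; chain segment to segment.
0–1 s: v starts 4 m/s; Δx = 4·1 + ½·-5·1² = 1.5 m; v ends -1 m/s.
1–2 s: v starts -1 m/s; Δx = -1·1 + ½·1·1² = -0.5 m; v ends 0 m/s.
2–7 s: v starts 0 m/s; Δx = 0·5 + ½·-5·5² = -62.5 m; v ends -25 m/s.
x(7) = -8 + Σ Δx = -69.5 m.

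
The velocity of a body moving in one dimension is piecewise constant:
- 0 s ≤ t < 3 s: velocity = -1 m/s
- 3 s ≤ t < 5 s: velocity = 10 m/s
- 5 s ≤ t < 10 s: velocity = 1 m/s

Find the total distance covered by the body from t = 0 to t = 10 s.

Distance (not displacement) is the total path length: add the absolute areas under v-t.
0–3 s: |-1| × 3 = 3 m
3–5 s: |10| × 2 = 20 m
5–10 s: |1| × 5 = 5 m
Total distance = 28 m

28 m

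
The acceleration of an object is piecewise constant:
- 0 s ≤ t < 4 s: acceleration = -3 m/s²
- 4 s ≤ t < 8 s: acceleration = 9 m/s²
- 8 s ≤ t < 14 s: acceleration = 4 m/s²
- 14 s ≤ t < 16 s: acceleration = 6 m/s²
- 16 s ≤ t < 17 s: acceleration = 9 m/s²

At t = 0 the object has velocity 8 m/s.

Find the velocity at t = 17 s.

Δv equals the area under the a-t graph; then v = v₀ + Δv.
0–4 s: -3 × 4 = -12 m/s
4–8 s: 9 × 4 = 36 m/s
8–14 s: 4 × 6 = 24 m/s
14–16 s: 6 × 2 = 12 m/s
16–17 s: 9 × 1 = 9 m/s
Δv = 69 m/s, so v(17) = 8 + (69) = 77 m/s.

77 m/s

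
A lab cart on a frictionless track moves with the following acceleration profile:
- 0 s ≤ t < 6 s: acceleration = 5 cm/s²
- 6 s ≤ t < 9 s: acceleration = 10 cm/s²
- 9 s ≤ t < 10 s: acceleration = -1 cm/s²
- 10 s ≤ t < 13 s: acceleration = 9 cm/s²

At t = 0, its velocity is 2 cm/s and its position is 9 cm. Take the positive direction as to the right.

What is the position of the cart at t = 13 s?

On each constant-a segment, Δv = aΔt and Δx = v₀Δt + ½aΔt²; chain segment to segment.
0–6 s: v starts 2 cm/s; Δx = 2·6 + ½·5·6² = 102 cm; v ends 32 cm/s.
6–9 s: v starts 32 cm/s; Δx = 32·3 + ½·10·3² = 141 cm; v ends 62 cm/s.
9–10 s: v starts 62 cm/s; Δx = 62·1 + ½·-1·1² = 61.5 cm; v ends 61 cm/s.
10–13 s: v starts 61 cm/s; Δx = 61·3 + ½·9·3² = 223.5 cm; v ends 88 cm/s.
x(13) = 9 + Σ Δx = 537 cm.

537 cm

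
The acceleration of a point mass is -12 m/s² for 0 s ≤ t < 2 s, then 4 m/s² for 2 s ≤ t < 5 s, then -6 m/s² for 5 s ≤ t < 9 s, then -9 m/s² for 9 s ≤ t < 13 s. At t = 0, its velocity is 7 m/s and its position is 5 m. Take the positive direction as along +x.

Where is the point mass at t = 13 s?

-294 m

On each constant-a segment, Δv = aΔt and Δx = v₀Δt + ½aΔt²; chain segment to segment.
0–2 s: v starts 7 m/s; Δx = 7·2 + ½·-12·2² = -10 m; v ends -17 m/s.
2–5 s: v starts -17 m/s; Δx = -17·3 + ½·4·3² = -33 m; v ends -5 m/s.
5–9 s: v starts -5 m/s; Δx = -5·4 + ½·-6·4² = -68 m; v ends -29 m/s.
9–13 s: v starts -29 m/s; Δx = -29·4 + ½·-9·4² = -188 m; v ends -65 m/s.
x(13) = 5 + Σ Δx = -294 m.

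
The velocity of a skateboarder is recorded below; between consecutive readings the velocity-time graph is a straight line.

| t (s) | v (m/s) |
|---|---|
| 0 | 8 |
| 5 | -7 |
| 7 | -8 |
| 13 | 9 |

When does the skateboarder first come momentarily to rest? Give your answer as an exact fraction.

t = 8/3 s

v changes sign on 0–5 s (from 8 to -7); the graph is linear there, so v = 0 at t = 0 + (-8)·(5 − 0)/(-7 − 8) = 8/3 s.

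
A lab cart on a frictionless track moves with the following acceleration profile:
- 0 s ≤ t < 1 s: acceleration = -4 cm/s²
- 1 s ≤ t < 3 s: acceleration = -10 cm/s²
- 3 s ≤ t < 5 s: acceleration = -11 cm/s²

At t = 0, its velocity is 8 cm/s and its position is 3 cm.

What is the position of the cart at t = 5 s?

On each constant-a segment, Δv = aΔt and Δx = v₀Δt + ½aΔt²; chain segment to segment.
0–1 s: v starts 8 cm/s; Δx = 8·1 + ½·-4·1² = 6 cm; v ends 4 cm/s.
1–3 s: v starts 4 cm/s; Δx = 4·2 + ½·-10·2² = -12 cm; v ends -16 cm/s.
3–5 s: v starts -16 cm/s; Δx = -16·2 + ½·-11·2² = -54 cm; v ends -38 cm/s.
x(5) = 3 + Σ Δx = -57 cm.

-57 cm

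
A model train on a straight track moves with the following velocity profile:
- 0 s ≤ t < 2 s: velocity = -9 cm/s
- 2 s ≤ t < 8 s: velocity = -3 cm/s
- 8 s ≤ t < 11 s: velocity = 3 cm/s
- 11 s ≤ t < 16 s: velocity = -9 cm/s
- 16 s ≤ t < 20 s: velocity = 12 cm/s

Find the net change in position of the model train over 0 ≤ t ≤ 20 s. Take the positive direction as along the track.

Displacement is the signed area under the v-t curve.
0–2 s: -9 × 2 = -18 cm
2–8 s: -3 × 6 = -18 cm
8–11 s: 3 × 3 = 9 cm
11–16 s: -9 × 5 = -45 cm
16–20 s: 12 × 4 = 48 cm
Net displacement = -24 cm

-24 cm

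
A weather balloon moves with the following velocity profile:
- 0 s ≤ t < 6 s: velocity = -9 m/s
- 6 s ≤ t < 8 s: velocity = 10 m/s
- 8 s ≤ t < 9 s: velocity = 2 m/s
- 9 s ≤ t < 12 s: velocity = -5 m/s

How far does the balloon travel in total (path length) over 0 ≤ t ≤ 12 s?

Total distance travelled is ∫|v| dt — sum the magnitudes of each area piece.
0–6 s: |-9| × 6 = 54 m
6–8 s: |10| × 2 = 20 m
8–9 s: |2| × 1 = 2 m
9–12 s: |-5| × 3 = 15 m
Total distance = 91 m

91 m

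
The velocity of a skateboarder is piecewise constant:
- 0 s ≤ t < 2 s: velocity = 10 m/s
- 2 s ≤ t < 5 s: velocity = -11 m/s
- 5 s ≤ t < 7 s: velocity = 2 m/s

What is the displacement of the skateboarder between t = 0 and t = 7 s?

-9 m

Net displacement equals the area under the velocity-time graph (areas below the axis count negative).
0–2 s: 10 × 2 = 20 m
2–5 s: -11 × 3 = -33 m
5–7 s: 2 × 2 = 4 m
Net displacement = -9 m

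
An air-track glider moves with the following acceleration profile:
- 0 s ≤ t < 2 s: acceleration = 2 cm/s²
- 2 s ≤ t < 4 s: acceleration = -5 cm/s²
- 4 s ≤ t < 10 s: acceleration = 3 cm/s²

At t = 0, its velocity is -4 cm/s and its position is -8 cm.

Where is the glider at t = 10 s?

-28 cm

On each constant-a segment, Δv = aΔt and Δx = v₀Δt + ½aΔt²; chain segment to segment.
0–2 s: v starts -4 cm/s; Δx = -4·2 + ½·2·2² = -4 cm; v ends 0 cm/s.
2–4 s: v starts 0 cm/s; Δx = 0·2 + ½·-5·2² = -10 cm; v ends -10 cm/s.
4–10 s: v starts -10 cm/s; Δx = -10·6 + ½·3·6² = -6 cm; v ends 8 cm/s.
x(10) = -8 + Σ Δx = -28 cm.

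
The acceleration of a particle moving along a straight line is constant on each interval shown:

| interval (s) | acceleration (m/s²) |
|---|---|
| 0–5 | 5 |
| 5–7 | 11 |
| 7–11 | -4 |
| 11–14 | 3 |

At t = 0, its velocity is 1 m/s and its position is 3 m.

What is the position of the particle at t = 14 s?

On each constant-a segment, Δv = aΔt and Δx = v₀Δt + ½aΔt²; chain segment to segment.
0–5 s: v starts 1 m/s; Δx = 1·5 + ½·5·5² = 67.5 m; v ends 26 m/s.
5–7 s: v starts 26 m/s; Δx = 26·2 + ½·11·2² = 74 m; v ends 48 m/s.
7–11 s: v starts 48 m/s; Δx = 48·4 + ½·-4·4² = 160 m; v ends 32 m/s.
11–14 s: v starts 32 m/s; Δx = 32·3 + ½·3·3² = 109.5 m; v ends 41 m/s.
x(14) = 3 + Σ Δx = 414 m.

414 m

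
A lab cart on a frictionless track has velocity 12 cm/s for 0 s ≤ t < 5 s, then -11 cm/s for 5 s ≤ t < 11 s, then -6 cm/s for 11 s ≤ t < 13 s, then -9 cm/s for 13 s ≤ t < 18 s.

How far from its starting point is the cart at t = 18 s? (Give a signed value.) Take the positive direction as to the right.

Net displacement equals the area under the velocity-time graph (areas below the axis count negative).
0–5 s: 12 × 5 = 60 cm
5–11 s: -11 × 6 = -66 cm
11–13 s: -6 × 2 = -12 cm
13–18 s: -9 × 5 = -45 cm
Net displacement = -63 cm

-63 cm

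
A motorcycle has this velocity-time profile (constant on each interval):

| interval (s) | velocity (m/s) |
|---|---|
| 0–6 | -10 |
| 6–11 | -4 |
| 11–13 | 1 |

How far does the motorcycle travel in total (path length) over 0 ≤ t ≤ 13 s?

Distance (not displacement) is the total path length: add the absolute areas under v-t.
0–6 s: |-10| × 6 = 60 m
6–11 s: |-4| × 5 = 20 m
11–13 s: |1| × 2 = 2 m
Total distance = 82 m

82 m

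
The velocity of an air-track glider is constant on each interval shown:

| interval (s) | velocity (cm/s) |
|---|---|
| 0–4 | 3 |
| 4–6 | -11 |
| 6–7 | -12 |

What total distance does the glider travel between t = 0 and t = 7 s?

46 cm

Total distance travelled is ∫|v| dt — sum the magnitudes of each area piece.
0–4 s: |3| × 4 = 12 cm
4–6 s: |-11| × 2 = 22 cm
6–7 s: |-12| × 1 = 12 cm
Total distance = 46 cm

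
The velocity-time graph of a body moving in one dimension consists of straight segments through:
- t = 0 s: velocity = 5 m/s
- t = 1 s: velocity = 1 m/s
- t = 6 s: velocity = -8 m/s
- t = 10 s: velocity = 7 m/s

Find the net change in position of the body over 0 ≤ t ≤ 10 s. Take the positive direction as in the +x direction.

Net displacement equals the area under the velocity-time graph (areas below the axis count negative).
0–1 s: ½(5 + 1)(1) = 3 m
1–6 s: ½(1 + -8)(5) = -17.5 m
6–10 s: ½(-8 + 7)(4) = -2 m
Net displacement = -16.5 m

-16.5 m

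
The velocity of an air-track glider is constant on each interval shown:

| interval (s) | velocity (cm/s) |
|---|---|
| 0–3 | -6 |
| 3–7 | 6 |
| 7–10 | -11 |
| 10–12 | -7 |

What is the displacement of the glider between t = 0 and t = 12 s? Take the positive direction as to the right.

Displacement is the signed area under the v-t curve.
0–3 s: -6 × 3 = -18 cm
3–7 s: 6 × 4 = 24 cm
7–10 s: -11 × 3 = -33 cm
10–12 s: -7 × 2 = -14 cm
Net displacement = -41 cm

-41 cm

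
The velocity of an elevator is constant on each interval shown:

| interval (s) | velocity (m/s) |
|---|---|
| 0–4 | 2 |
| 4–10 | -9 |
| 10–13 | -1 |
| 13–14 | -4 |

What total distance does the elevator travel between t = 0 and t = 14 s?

Distance (not displacement) is the total path length: add the absolute areas under v-t.
0–4 s: |2| × 4 = 8 m
4–10 s: |-9| × 6 = 54 m
10–13 s: |-1| × 3 = 3 m
13–14 s: |-4| × 1 = 4 m
Total distance = 69 m

69 m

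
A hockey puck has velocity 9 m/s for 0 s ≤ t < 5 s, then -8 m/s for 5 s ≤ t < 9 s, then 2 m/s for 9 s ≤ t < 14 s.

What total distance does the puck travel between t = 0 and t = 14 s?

87 m

Total distance travelled is ∫|v| dt — sum the magnitudes of each area piece.
0–5 s: |9| × 5 = 45 m
5–9 s: |-8| × 4 = 32 m
9–14 s: |2| × 5 = 10 m
Total distance = 87 m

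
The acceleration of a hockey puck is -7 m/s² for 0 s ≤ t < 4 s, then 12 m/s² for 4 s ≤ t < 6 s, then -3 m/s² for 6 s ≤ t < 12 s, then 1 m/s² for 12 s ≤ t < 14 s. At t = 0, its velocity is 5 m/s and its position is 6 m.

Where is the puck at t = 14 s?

On each constant-a segment, Δv = aΔt and Δx = v₀Δt + ½aΔt²; chain segment to segment.
0–4 s: v starts 5 m/s; Δx = 5·4 + ½·-7·4² = -36 m; v ends -23 m/s.
4–6 s: v starts -23 m/s; Δx = -23·2 + ½·12·2² = -22 m; v ends 1 m/s.
6–12 s: v starts 1 m/s; Δx = 1·6 + ½·-3·6² = -48 m; v ends -17 m/s.
12–14 s: v starts -17 m/s; Δx = -17·2 + ½·1·2² = -32 m; v ends -15 m/s.
x(14) = 6 + Σ Δx = -132 m.

-132 m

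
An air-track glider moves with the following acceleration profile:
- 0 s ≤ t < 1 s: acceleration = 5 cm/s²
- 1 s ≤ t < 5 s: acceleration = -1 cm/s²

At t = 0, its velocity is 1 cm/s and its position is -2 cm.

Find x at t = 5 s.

On each constant-a segment, Δv = aΔt and Δx = v₀Δt + ½aΔt²; chain segment to segment.
0–1 s: v starts 1 cm/s; Δx = 1·1 + ½·5·1² = 3.5 cm; v ends 6 cm/s.
1–5 s: v starts 6 cm/s; Δx = 6·4 + ½·-1·4² = 16 cm; v ends 2 cm/s.
x(5) = -2 + Σ Δx = 17.5 cm.

17.5 cm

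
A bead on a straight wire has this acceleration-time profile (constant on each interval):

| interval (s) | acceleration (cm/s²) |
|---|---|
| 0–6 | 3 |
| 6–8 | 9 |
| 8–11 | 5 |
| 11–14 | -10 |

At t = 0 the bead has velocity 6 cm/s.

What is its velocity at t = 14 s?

27 cm/s

Δv equals the area under the a-t graph; then v = v₀ + Δv.
0–6 s: 3 × 6 = 18 cm/s
6–8 s: 9 × 2 = 18 cm/s
8–11 s: 5 × 3 = 15 cm/s
11–14 s: -10 × 3 = -30 cm/s
Δv = 21 cm/s, so v(14) = 6 + (21) = 27 cm/s.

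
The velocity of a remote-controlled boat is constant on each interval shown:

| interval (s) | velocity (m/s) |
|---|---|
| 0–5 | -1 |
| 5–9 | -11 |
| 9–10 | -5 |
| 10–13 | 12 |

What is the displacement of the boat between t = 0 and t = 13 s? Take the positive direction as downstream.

-18 m

Net displacement equals the area under the velocity-time graph (areas below the axis count negative).
0–5 s: -1 × 5 = -5 m
5–9 s: -11 × 4 = -44 m
9–10 s: -5 × 1 = -5 m
10–13 s: 12 × 3 = 36 m
Net displacement = -18 m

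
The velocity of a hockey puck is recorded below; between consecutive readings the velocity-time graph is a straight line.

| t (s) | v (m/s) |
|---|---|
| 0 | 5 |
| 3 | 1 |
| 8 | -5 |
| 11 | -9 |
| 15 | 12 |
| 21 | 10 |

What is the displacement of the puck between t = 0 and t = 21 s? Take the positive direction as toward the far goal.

Displacement is the signed area under the v-t curve.
0–3 s: ½(5 + 1)(3) = 9 m
3–8 s: ½(1 + -5)(5) = -10 m
8–11 s: ½(-5 + -9)(3) = -21 m
11–15 s: ½(-9 + 12)(4) = 6 m
15–21 s: ½(12 + 10)(6) = 66 m
Net displacement = 50 m

50 m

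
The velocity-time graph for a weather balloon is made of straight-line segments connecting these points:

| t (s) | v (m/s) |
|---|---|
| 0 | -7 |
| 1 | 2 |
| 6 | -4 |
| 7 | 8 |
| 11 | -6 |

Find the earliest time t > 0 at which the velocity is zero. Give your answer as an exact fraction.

t = 7/9 s

v changes sign on 0–1 s (from -7 to 2); the graph is linear there, so v = 0 at t = 0 + (7)·(1 − 0)/(2 − -7) = 7/9 s.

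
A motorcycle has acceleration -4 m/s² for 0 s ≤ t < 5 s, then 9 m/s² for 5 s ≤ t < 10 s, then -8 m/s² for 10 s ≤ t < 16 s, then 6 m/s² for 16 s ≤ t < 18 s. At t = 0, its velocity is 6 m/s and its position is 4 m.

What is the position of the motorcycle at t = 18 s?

On each constant-a segment, Δv = aΔt and Δx = v₀Δt + ½aΔt²; chain segment to segment.
0–5 s: v starts 6 m/s; Δx = 6·5 + ½·-4·5² = -20 m; v ends -14 m/s.
5–10 s: v starts -14 m/s; Δx = -14·5 + ½·9·5² = 42.5 m; v ends 31 m/s.
10–16 s: v starts 31 m/s; Δx = 31·6 + ½·-8·6² = 42 m; v ends -17 m/s.
16–18 s: v starts -17 m/s; Δx = -17·2 + ½·6·2² = -22 m; v ends -5 m/s.
x(18) = 4 + Σ Δx = 46.5 m.

46.5 m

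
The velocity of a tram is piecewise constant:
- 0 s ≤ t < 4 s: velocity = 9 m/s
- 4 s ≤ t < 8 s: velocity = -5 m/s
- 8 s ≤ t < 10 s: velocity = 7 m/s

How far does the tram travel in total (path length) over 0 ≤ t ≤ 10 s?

70 m

Total distance travelled is ∫|v| dt — sum the magnitudes of each area piece.
0–4 s: |9| × 4 = 36 m
4–8 s: |-5| × 4 = 20 m
8–10 s: |7| × 2 = 14 m
Total distance = 70 m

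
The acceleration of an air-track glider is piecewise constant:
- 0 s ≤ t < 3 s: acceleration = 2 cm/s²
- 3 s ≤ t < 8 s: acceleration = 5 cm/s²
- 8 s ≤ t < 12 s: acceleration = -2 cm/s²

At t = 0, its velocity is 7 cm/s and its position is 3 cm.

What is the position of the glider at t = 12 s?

On each constant-a segment, Δv = aΔt and Δx = v₀Δt + ½aΔt²; chain segment to segment.
0–3 s: v starts 7 cm/s; Δx = 7·3 + ½·2·3² = 30 cm; v ends 13 cm/s.
3–8 s: v starts 13 cm/s; Δx = 13·5 + ½·5·5² = 127.5 cm; v ends 38 cm/s.
8–12 s: v starts 38 cm/s; Δx = 38·4 + ½·-2·4² = 136 cm; v ends 30 cm/s.
x(12) = 3 + Σ Δx = 296.5 cm.

296.5 cm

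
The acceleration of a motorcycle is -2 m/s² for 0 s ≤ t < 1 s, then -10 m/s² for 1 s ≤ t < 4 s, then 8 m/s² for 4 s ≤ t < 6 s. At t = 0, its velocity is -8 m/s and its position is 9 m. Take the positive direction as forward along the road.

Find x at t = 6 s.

-139 m

On each constant-a segment, Δv = aΔt and Δx = v₀Δt + ½aΔt²; chain segment to segment.
0–1 s: v starts -8 m/s; Δx = -8·1 + ½·-2·1² = -9 m; v ends -10 m/s.
1–4 s: v starts -10 m/s; Δx = -10·3 + ½·-10·3² = -75 m; v ends -40 m/s.
4–6 s: v starts -40 m/s; Δx = -40·2 + ½·8·2² = -64 m; v ends -24 m/s.
x(6) = 9 + Σ Δx = -139 m.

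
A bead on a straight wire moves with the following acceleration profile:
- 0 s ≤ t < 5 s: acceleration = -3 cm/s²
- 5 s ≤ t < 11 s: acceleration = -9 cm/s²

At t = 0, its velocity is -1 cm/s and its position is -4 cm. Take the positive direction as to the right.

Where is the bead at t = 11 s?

On each constant-a segment, Δv = aΔt and Δx = v₀Δt + ½aΔt²; chain segment to segment.
0–5 s: v starts -1 cm/s; Δx = -1·5 + ½·-3·5² = -42.5 cm; v ends -16 cm/s.
5–11 s: v starts -16 cm/s; Δx = -16·6 + ½·-9·6² = -258 cm; v ends -70 cm/s.
x(11) = -4 + Σ Δx = -304.5 cm.

-304.5 cm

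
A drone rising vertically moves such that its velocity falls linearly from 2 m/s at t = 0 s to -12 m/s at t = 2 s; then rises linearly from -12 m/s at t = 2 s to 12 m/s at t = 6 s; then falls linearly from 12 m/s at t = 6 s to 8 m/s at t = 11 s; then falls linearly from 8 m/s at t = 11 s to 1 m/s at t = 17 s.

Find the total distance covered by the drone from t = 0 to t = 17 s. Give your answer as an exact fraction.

Total distance travelled is ∫|v| dt — sum the magnitudes of each area piece.
0–2 s: v = 0 at t = 2/7 s; triangle areas 2/7 + 72/7 = 74/7 m
2–6 s: v = 0 at t = 4 s; triangle areas 12 + 12 = 24 m
6–11 s: |½(12 + 8)(5)| = 50 m
11–17 s: |½(8 + 1)(6)| = 27 m
Total distance = 781/7 m

781/7 m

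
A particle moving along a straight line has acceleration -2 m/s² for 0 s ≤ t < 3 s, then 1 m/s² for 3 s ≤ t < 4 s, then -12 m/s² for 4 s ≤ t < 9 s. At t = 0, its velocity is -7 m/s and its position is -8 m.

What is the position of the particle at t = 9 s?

On each constant-a segment, Δv = aΔt and Δx = v₀Δt + ½aΔt²; chain segment to segment.
0–3 s: v starts -7 m/s; Δx = -7·3 + ½·-2·3² = -30 m; v ends -13 m/s.
3–4 s: v starts -13 m/s; Δx = -13·1 + ½·1·1² = -12.5 m; v ends -12 m/s.
4–9 s: v starts -12 m/s; Δx = -12·5 + ½·-12·5² = -210 m; v ends -72 m/s.
x(9) = -8 + Σ Δx = -260.5 m.

-260.5 m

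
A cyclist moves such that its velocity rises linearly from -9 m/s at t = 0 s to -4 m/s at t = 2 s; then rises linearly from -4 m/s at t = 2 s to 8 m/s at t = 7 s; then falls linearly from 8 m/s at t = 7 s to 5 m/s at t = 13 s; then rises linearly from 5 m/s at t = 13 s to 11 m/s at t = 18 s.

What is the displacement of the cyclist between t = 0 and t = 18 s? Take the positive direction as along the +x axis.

Displacement is the signed area under the v-t curve.
0–2 s: ½(-9 + -4)(2) = -13 m
2–7 s: ½(-4 + 8)(5) = 10 m
7–13 s: ½(8 + 5)(6) = 39 m
13–18 s: ½(5 + 11)(5) = 40 m
Net displacement = 76 m

76 m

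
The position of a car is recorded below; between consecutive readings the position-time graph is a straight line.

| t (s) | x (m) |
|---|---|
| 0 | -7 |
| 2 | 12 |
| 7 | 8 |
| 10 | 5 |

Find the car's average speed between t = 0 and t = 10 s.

Average speed = (total path length)/(elapsed time); on a piecewise-linear x-t graph the path length is Σ|Δx|.
0–2 s: |Δx| = |12 − -7| = 19 m
2–7 s: |Δx| = |8 − 12| = 4 m
7–10 s: |Δx| = |5 − 8| = 3 m
Total path = 26 m; average speed = 26/10 = 2.6 m/s.

2.6 m/s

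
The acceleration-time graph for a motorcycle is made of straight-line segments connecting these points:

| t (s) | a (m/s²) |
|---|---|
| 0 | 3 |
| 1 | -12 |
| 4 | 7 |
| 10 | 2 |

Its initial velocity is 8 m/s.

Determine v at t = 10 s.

23 m/s

Δv equals the area under the a-t graph; then v = v₀ + Δv.
0–1 s: ½(3 + -12)(1) = -4.5 m/s
1–4 s: ½(-12 + 7)(3) = -7.5 m/s
4–10 s: ½(7 + 2)(6) = 27 m/s
Δv = 15 m/s, so v(10) = 8 + (15) = 23 m/s.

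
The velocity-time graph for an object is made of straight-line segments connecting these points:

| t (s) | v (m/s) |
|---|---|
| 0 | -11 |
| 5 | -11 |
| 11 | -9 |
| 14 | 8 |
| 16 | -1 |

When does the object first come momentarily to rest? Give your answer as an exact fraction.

t = 214/17 s

v changes sign on 11–14 s (from -9 to 8); the graph is linear there, so v = 0 at t = 11 + (9)·(14 − 11)/(8 − -9) = 214/17 s.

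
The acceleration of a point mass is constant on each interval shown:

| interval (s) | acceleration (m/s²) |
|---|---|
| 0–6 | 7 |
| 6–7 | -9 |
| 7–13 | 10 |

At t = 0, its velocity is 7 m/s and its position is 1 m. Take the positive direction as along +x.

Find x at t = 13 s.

On each constant-a segment, Δv = aΔt and Δx = v₀Δt + ½aΔt²; chain segment to segment.
0–6 s: v starts 7 m/s; Δx = 7·6 + ½·7·6² = 168 m; v ends 49 m/s.
6–7 s: v starts 49 m/s; Δx = 49·1 + ½·-9·1² = 44.5 m; v ends 40 m/s.
7–13 s: v starts 40 m/s; Δx = 40·6 + ½·10·6² = 420 m; v ends 100 m/s.
x(13) = 1 + Σ Δx = 633.5 m.

633.5 m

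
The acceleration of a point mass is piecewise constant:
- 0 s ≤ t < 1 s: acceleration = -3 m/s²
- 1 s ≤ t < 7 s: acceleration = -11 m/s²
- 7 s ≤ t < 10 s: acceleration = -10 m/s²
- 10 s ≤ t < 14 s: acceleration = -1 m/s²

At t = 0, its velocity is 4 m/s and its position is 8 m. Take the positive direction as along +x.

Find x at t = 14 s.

-809.5 m

On each constant-a segment, Δv = aΔt and Δx = v₀Δt + ½aΔt²; chain segment to segment.
0–1 s: v starts 4 m/s; Δx = 4·1 + ½·-3·1² = 2.5 m; v ends 1 m/s.
1–7 s: v starts 1 m/s; Δx = 1·6 + ½·-11·6² = -192 m; v ends -65 m/s.
7–10 s: v starts -65 m/s; Δx = -65·3 + ½·-10·3² = -240 m; v ends -95 m/s.
10–14 s: v starts -95 m/s; Δx = -95·4 + ½·-1·4² = -388 m; v ends -99 m/s.
x(14) = 8 + Σ Δx = -809.5 m.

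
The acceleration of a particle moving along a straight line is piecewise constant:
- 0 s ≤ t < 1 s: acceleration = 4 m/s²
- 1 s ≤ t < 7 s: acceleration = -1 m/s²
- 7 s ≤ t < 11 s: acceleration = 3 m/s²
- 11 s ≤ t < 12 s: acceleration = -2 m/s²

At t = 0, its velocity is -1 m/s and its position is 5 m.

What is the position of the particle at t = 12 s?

26 m

On each constant-a segment, Δv = aΔt and Δx = v₀Δt + ½aΔt²; chain segment to segment.
0–1 s: v starts -1 m/s; Δx = -1·1 + ½·4·1² = 1 m; v ends 3 m/s.
1–7 s: v starts 3 m/s; Δx = 3·6 + ½·-1·6² = 0 m; v ends -3 m/s.
7–11 s: v starts -3 m/s; Δx = -3·4 + ½·3·4² = 12 m; v ends 9 m/s.
11–12 s: v starts 9 m/s; Δx = 9·1 + ½·-2·1² = 8 m; v ends 7 m/s.
x(12) = 5 + Σ Δx = 26 m.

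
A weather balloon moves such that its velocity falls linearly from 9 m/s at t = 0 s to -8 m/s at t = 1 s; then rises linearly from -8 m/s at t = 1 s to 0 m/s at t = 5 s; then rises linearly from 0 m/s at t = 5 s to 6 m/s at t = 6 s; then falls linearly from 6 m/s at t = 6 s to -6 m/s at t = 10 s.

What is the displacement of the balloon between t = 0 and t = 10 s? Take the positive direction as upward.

Net displacement equals the area under the velocity-time graph (areas below the axis count negative).
0–1 s: ½(9 + -8)(1) = 0.5 m
1–5 s: ½(-8 + 0)(4) = -16 m
5–6 s: ½(0 + 6)(1) = 3 m
6–10 s: ½(6 + -6)(4) = 0 m
Net displacement = -12.5 m

-12.5 m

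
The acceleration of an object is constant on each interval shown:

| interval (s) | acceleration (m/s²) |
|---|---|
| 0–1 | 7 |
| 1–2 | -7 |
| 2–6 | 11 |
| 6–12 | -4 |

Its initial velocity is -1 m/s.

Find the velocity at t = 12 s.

19 m/s

Δv equals the area under the a-t graph; then v = v₀ + Δv.
0–1 s: 7 × 1 = 7 m/s
1–2 s: -7 × 1 = -7 m/s
2–6 s: 11 × 4 = 44 m/s
6–12 s: -4 × 6 = -24 m/s
Δv = 20 m/s, so v(12) = -1 + (20) = 19 m/s.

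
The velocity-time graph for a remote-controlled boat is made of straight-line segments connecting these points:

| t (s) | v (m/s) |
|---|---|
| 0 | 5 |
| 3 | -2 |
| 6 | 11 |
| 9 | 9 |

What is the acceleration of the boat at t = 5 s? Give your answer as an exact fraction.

Acceleration is the slope of the v-t graph on 3–6 s: (11 − -2)/(6 − 3) = 13/3 m/s².

13/3 m/s²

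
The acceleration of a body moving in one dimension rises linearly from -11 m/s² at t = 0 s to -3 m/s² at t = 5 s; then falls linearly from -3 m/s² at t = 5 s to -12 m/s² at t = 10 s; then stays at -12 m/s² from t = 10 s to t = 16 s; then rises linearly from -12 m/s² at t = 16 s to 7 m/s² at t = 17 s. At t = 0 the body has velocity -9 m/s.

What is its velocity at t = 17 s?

-156 m/s

Δv equals the area under the a-t graph; then v = v₀ + Δv.
0–5 s: ½(-11 + -3)(5) = -35 m/s
5–10 s: ½(-3 + -12)(5) = -37.5 m/s
10–16 s: -12 × 6 = -72 m/s
16–17 s: ½(-12 + 7)(1) = -2.5 m/s
Δv = -147 m/s, so v(17) = -9 + (-147) = -156 m/s.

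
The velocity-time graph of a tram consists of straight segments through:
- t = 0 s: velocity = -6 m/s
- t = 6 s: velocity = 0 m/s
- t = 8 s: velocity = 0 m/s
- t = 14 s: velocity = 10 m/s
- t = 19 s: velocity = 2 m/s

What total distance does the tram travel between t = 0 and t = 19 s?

Distance (not displacement) is the total path length: add the absolute areas under v-t.
0–6 s: |½(-6 + 0)(6)| = 18 m
6–8 s: |0| × 2 = 0 m
8–14 s: |½(0 + 10)(6)| = 30 m
14–19 s: |½(10 + 2)(5)| = 30 m
Total distance = 78 m

78 m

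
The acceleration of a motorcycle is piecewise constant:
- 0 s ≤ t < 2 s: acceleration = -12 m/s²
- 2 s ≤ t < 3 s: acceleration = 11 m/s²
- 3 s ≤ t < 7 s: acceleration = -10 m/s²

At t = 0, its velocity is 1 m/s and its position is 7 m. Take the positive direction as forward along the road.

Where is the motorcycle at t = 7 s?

On each constant-a segment, Δv = aΔt and Δx = v₀Δt + ½aΔt²; chain segment to segment.
0–2 s: v starts 1 m/s; Δx = 1·2 + ½·-12·2² = -22 m; v ends -23 m/s.
2–3 s: v starts -23 m/s; Δx = -23·1 + ½·11·1² = -17.5 m; v ends -12 m/s.
3–7 s: v starts -12 m/s; Δx = -12·4 + ½·-10·4² = -128 m; v ends -52 m/s.
x(7) = 7 + Σ Δx = -160.5 m.

-160.5 m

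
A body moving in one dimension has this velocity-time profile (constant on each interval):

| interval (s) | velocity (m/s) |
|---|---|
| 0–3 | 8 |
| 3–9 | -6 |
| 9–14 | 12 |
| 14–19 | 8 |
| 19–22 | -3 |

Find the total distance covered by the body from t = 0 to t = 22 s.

169 m

Total distance travelled is ∫|v| dt — sum the magnitudes of each area piece.
0–3 s: |8| × 3 = 24 m
3–9 s: |-6| × 6 = 36 m
9–14 s: |12| × 5 = 60 m
14–19 s: |8| × 5 = 40 m
19–22 s: |-3| × 3 = 9 m
Total distance = 169 m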